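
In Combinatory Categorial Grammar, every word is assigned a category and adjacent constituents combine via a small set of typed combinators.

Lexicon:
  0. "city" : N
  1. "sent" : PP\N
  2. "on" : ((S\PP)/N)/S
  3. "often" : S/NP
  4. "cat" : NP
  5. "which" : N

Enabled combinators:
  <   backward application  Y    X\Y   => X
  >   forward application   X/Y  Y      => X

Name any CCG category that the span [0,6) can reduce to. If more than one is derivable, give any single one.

[0,6] S   <
  [0,2] PP   <
    [0,1] "city" : N
    [1,2] "sent" : PP\N
  [2,6] S\PP   >
    [2,5] (S\PP)/N   >
      [2,3] "on" : ((S\PP)/N)/S
      [3,5] S   >
        [3,4] "often" : S/NP
        [4,5] "cat" : NP
    [5,6] "which" : N

S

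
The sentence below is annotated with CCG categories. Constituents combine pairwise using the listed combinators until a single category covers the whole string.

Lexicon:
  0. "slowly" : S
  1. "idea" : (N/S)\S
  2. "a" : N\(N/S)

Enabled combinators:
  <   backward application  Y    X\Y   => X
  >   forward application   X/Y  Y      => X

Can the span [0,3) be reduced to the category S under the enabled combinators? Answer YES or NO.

S (N/S)\S N\(N/S)
CKY chart[0,3] = {N}; S ∉ chart

NO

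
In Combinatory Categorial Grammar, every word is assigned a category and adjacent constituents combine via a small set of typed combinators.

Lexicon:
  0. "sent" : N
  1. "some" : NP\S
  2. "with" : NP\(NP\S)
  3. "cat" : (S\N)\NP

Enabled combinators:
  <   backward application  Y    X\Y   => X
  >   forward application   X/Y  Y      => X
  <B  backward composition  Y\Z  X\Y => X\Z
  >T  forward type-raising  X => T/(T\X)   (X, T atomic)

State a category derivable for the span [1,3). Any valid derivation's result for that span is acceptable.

[0,4] S   <
  [0,1] "sent" : N
  [1,4] S\N   <
    [1,3] NP   <
      [1,2] "some" : NP\S
      [2,3] "with" : NP\(NP\S)
    [3,4] "cat" : (S\N)\NP

NP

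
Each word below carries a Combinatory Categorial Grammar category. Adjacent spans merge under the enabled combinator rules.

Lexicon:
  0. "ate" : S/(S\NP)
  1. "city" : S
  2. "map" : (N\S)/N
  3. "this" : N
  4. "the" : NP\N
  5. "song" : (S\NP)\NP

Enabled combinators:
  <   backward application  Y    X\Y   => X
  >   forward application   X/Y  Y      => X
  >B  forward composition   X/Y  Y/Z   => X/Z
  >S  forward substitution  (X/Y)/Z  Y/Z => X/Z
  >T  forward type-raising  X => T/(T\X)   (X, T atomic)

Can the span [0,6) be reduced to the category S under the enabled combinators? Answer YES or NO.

[0,6] S   >
  [0,1] "ate" : S/(S\NP)
  [1,6] S\NP   <
    [1,5] NP   <
      [1,4] N   >
        [1,2] N/(N\S)   >T
          [1,2] "city" : S
        [2,4] N\S   >
          [2,3] "map" : (N\S)/N
          [3,4] "this" : N
      [4,5] "the" : NP\N
    [5,6] "song" : (S\NP)\NP

YES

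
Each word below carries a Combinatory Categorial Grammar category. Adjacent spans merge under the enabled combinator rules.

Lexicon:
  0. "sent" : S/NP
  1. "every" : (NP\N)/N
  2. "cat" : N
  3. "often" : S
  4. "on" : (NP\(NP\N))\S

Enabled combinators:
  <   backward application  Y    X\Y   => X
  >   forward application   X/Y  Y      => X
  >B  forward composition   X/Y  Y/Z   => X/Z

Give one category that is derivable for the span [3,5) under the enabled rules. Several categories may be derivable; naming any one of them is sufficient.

[0,5] S   >
  [0,1] "sent" : S/NP
  [1,5] NP   <
    [1,3] NP\N   >
      [1,2] "every" : (NP\N)/N
      [2,3] "cat" : N
    [3,5] NP\(NP\N)   <
      [3,4] "often" : S
      [4,5] "on" : (NP\(NP\N))\S

NP\(NP\N)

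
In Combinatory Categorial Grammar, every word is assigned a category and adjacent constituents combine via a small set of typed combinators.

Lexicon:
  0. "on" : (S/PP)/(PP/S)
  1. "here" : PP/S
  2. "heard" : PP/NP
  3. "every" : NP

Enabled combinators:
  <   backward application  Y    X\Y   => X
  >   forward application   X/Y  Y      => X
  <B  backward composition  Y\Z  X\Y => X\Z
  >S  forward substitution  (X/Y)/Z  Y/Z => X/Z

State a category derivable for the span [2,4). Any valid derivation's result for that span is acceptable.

[0,4] S   >
  [0,2] S/PP   >
    [0,1] "on" : (S/PP)/(PP/S)
    [1,2] "here" : PP/S
  [2,4] PP   >
    [2,3] "heard" : PP/NP
    [3,4] "every" : NP

PP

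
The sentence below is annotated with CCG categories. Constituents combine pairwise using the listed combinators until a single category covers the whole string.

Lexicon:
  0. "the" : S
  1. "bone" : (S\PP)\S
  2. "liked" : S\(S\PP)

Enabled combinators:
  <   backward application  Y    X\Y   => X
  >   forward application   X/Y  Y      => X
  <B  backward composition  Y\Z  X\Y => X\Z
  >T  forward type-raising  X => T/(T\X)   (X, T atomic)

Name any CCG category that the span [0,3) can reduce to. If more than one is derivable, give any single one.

S

[0,3] S   <
  [0,2] S\PP   <
    [0,1] "the" : S
    [1,2] "bone" : (S\PP)\S
  [2,3] "liked" : S\(S\PP)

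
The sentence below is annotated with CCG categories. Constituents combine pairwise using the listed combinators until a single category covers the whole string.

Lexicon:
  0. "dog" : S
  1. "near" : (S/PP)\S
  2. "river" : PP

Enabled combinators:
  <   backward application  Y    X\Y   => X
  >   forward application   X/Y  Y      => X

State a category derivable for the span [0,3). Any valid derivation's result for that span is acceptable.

[0,3] S   >
  [0,2] S/PP   <
    [0,1] "dog" : S
    [1,2] "near" : (S/PP)\S
  [2,3] "river" : PP

S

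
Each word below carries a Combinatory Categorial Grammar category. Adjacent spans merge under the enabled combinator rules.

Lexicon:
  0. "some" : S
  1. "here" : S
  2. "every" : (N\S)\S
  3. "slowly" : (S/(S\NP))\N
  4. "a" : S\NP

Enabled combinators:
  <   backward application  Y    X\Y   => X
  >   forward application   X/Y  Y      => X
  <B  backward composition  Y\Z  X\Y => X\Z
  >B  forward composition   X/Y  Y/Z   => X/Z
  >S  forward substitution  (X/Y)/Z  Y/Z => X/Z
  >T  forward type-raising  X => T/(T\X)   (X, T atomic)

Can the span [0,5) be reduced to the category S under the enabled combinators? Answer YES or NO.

[0,5] S   >
  [0,4] S/(S\NP)   <
    [0,3] N   <
      [0,1] "some" : S
      [1,3] N\S   <
        [1,2] "here" : S
        [2,3] "every" : (N\S)\S
    [3,4] "slowly" : (S/(S\NP))\N
  [4,5] "a" : S\NP

YES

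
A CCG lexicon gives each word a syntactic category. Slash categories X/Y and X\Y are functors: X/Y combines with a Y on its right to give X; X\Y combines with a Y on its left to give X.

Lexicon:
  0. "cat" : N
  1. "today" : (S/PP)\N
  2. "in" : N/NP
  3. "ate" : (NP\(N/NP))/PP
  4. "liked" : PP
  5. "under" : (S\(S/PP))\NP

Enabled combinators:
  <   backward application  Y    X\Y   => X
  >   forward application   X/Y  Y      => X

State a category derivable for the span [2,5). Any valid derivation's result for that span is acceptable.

NP

[0,6] S   <
  [0,2] S/PP   <
    [0,1] "cat" : N
    [1,2] "today" : (S/PP)\N
  [2,6] S\(S/PP)   <
    [2,5] NP   <
      [2,3] "in" : N/NP
      [3,5] NP\(N/NP)   >
        [3,4] "ate" : (NP\(N/NP))/PP
        [4,5] "liked" : PP
    [5,6] "under" : (S\(S/PP))\NP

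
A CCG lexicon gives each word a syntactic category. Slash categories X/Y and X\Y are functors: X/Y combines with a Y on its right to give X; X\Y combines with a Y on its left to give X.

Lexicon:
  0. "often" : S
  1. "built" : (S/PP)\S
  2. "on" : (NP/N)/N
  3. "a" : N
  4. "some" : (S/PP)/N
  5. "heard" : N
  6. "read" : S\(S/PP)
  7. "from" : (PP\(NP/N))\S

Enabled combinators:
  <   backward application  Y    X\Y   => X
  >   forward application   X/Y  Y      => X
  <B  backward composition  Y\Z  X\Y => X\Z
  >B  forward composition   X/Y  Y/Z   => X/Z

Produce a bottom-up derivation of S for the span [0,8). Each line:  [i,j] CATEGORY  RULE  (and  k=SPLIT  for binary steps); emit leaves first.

[0,1] S  lex  "often"
[1,2] (S/PP)\S  lex  "built"
[0,2] S/PP  <  k=1
[2,3] (NP/N)/N  lex  "on"
[3,4] N  lex  "a"
[2,4] NP/N  >  k=3
[4,5] (S/PP)/N  lex  "some"
[5,6] N  lex  "heard"
[4,6] S/PP  >  k=5
[6,7] S\(S/PP)  lex  "read"
[4,7] S  <  k=6
[7,8] (PP\(NP/N))\S  lex  "from"
[4,8] PP\(NP/N)  <  k=7
[2,8] PP  <  k=4
[0,8] S  >  k=2

[0,8] S   >
  [0,2] S/PP   <
    [0,1] "often" : S
    [1,2] "built" : (S/PP)\S
  [2,8] PP   <
    [2,4] NP/N   >
      [2,3] "on" : (NP/N)/N
      [3,4] "a" : N
    [4,8] PP\(NP/N)   <
      [4,7] S   <
        [4,6] S/PP   >
          [4,5] "some" : (S/PP)/N
          [5,6] "heard" : N
        [6,7] "read" : S\(S/PP)
      [7,8] "from" : (PP\(NP/N))\S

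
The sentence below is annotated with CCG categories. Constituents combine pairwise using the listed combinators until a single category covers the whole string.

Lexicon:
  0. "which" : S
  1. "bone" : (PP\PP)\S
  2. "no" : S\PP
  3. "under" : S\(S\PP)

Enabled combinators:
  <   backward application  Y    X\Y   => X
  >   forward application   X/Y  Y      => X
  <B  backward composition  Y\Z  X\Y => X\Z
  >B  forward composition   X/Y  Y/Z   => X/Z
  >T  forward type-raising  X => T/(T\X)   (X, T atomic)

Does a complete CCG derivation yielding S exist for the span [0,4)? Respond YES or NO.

[0,4] S   <
  [0,3] S\PP   <B
    [0,2] PP\PP   <
      [0,1] "which" : S
      [1,2] "bone" : (PP\PP)\S
    [2,3] "no" : S\PP
  [3,4] "under" : S\(S\PP)

YES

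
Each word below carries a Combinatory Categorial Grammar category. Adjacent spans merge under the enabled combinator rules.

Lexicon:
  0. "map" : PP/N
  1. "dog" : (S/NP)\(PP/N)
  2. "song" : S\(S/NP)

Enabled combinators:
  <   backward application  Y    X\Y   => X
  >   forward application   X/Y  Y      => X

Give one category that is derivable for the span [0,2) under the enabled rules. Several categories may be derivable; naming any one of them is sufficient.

S/NP

[0,3] S   <
  [0,2] S/NP   <
    [0,1] "map" : PP/N
    [1,2] "dog" : (S/NP)\(PP/N)
  [2,3] "song" : S\(S/NP)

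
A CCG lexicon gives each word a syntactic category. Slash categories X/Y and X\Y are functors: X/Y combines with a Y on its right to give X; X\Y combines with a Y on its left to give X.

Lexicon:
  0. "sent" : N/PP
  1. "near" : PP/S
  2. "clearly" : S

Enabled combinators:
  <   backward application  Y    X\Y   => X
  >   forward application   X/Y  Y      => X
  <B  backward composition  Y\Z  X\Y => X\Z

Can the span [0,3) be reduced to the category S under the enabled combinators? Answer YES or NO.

NO

N/PP PP/S S
CKY chart[0,3] = {N}; S ∉ chart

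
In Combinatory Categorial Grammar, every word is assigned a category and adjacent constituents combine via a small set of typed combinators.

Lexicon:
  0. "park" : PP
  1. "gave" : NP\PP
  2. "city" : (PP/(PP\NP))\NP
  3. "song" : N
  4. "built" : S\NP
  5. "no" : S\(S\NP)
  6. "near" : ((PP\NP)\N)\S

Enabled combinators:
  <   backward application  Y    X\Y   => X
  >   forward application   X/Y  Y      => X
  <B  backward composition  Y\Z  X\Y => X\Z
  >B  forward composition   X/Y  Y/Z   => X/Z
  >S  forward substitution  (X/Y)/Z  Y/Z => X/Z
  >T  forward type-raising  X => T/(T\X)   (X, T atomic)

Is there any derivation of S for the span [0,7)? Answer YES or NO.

NO

PP NP\PP (PP/(PP\NP))\NP N S\NP S\(S\NP) ((PP\NP)\N)\S
CKY chart[0,7] = {N/(N\PP), NP/(NP\PP), PP, PP/(PP\PP), S/(S\PP)}; S ∉ chart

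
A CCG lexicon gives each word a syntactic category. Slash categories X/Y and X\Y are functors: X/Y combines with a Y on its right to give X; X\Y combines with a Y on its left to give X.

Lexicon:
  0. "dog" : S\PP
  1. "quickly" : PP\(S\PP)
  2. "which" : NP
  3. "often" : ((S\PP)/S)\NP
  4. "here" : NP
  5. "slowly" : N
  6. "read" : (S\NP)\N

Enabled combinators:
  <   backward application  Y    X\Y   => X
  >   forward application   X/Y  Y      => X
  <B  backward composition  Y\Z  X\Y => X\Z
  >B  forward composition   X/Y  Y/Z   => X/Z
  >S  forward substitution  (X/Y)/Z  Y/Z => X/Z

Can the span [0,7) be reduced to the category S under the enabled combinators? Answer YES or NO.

[0,7] S   <
  [0,2] PP   <
    [0,1] "dog" : S\PP
    [1,2] "quickly" : PP\(S\PP)
  [2,7] S\PP   >
    [2,4] (S\PP)/S   <
      [2,3] "which" : NP
      [3,4] "often" : ((S\PP)/S)\NP
    [4,7] S   <
      [4,5] "here" : NP
      [5,7] S\NP   <
        [5,6] "slowly" : N
        [6,7] "read" : (S\NP)\N

YES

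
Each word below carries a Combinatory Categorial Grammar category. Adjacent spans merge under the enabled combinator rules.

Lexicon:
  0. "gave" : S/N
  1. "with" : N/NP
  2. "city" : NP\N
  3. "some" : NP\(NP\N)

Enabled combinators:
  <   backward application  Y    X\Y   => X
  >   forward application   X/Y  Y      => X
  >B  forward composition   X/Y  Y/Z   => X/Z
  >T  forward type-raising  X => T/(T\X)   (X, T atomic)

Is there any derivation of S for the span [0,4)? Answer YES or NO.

YES

[0,4] S   >
  [0,2] S/NP   >B
    [0,1] "gave" : S/N
    [1,2] "with" : N/NP
  [2,4] NP   <
    [2,3] "city" : NP\N
    [3,4] "some" : NP\(NP\N)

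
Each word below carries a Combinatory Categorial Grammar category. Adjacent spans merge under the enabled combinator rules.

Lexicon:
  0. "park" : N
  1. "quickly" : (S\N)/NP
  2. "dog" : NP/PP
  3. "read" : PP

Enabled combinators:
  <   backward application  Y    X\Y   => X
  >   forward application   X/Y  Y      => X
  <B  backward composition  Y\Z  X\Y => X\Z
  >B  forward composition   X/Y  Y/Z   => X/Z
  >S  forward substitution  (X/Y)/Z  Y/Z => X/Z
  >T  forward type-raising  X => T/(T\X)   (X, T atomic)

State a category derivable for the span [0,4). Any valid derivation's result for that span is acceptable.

S

[0,4] S   <
  [0,1] "park" : N
  [1,4] S\N   >
    [1,2] "quickly" : (S\N)/NP
    [2,4] NP   >
      [2,3] "dog" : NP/PP
      [3,4] "read" : PP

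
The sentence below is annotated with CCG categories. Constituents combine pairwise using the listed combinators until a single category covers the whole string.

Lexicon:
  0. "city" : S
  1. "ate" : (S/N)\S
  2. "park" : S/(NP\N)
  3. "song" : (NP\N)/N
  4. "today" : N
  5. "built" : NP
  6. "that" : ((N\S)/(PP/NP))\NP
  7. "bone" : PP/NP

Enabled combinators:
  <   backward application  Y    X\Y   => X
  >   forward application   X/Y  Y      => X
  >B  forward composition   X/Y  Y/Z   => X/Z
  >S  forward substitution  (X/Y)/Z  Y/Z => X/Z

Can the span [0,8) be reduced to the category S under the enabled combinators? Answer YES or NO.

[0,8] S   >
  [0,2] S/N   <
    [0,1] "city" : S
    [1,2] "ate" : (S/N)\S
  [2,8] N   <
    [2,5] S   >
      [2,3] "park" : S/(NP\N)
      [3,5] NP\N   >
        [3,4] "song" : (NP\N)/N
        [4,5] "today" : N
    [5,8] N\S   >
      [5,7] (N\S)/(PP/NP)   <
        [5,6] "built" : NP
        [6,7] "that" : ((N\S)/(PP/NP))\NP
      [7,8] "bone" : PP/NP

YES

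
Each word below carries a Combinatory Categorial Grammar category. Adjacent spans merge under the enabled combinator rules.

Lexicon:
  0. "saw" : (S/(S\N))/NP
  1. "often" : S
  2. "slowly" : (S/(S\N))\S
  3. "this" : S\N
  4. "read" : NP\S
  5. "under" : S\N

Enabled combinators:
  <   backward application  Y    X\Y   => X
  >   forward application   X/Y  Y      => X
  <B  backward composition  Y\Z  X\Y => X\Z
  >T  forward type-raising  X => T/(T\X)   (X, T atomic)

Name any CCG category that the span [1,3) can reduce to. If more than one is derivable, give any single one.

[0,6] S   >
  [0,5] S/(S\N)   >
    [0,1] "saw" : (S/(S\N))/NP
    [1,5] NP   <
      [1,4] S   >
        [1,3] S/(S\N)   <
          [1,2] "often" : S
          [2,3] "slowly" : (S/(S\N))\S
        [3,4] "this" : S\N
      [4,5] "read" : NP\S
  [5,6] "under" : S\N

S/(S\N)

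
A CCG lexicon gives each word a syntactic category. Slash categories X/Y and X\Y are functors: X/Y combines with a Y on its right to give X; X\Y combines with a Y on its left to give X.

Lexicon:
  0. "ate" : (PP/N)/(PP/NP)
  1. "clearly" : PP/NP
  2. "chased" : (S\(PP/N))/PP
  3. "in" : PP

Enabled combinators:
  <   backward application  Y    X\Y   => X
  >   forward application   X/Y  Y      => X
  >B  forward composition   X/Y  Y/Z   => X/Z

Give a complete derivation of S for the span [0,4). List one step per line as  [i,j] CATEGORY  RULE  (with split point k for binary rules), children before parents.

[0,1] (PP/N)/(PP/NP)  lex  "ate"
[1,2] PP/NP  lex  "clearly"
[0,2] PP/N  >  k=1
[2,3] (S\(PP/N))/PP  lex  "chased"
[3,4] PP  lex  "in"
[2,4] S\(PP/N)  >  k=3
[0,4] S  <  k=2

[0,4] S   <
  [0,2] PP/N   >
    [0,1] "ate" : (PP/N)/(PP/NP)
    [1,2] "clearly" : PP/NP
  [2,4] S\(PP/N)   >
    [2,3] "chased" : (S\(PP/N))/PP
    [3,4] "in" : PP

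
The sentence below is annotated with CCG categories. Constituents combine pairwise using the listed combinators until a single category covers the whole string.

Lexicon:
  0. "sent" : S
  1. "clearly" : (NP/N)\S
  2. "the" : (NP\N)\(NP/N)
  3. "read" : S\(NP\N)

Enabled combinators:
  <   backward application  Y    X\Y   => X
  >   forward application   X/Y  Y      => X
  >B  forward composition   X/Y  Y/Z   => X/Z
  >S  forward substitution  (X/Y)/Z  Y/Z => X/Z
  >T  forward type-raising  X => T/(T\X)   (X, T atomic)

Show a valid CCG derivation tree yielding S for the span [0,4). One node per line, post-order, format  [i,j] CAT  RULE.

[0,1] S  lex  "sent"
[1,2] (NP/N)\S  lex  "clearly"
[0,2] NP/N  <  k=1
[2,3] (NP\N)\(NP/N)  lex  "the"
[0,3] NP\N  <  k=2
[3,4] S\(NP\N)  lex  "read"
[0,4] S  <  k=3

[0,4] S   <
  [0,3] NP\N   <
    [0,2] NP/N   <
      [0,1] "sent" : S
      [1,2] "clearly" : (NP/N)\S
    [2,3] "the" : (NP\N)\(NP/N)
  [3,4] "read" : S\(NP\N)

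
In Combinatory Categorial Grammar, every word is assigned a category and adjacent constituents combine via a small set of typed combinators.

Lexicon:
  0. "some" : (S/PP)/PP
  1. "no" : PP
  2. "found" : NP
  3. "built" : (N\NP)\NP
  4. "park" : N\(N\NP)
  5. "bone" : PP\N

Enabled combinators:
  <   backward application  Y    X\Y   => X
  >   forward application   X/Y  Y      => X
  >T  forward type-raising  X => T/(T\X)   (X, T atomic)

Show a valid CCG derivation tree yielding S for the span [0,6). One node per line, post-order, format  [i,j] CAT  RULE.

[0,6] S   >
  [0,2] S/PP   >
    [0,1] "some" : (S/PP)/PP
    [1,2] "no" : PP
  [2,6] PP   <
    [2,5] N   <
      [2,4] N\NP   <
        [2,3] "found" : NP
        [3,4] "built" : (N\NP)\NP
      [4,5] "park" : N\(N\NP)
    [5,6] "bone" : PP\N

[0,1] (S/PP)/PP  lex  "some"
[1,2] PP  lex  "no"
[0,2] S/PP  >  k=1
[2,3] NP  lex  "found"
[3,4] (N\NP)\NP  lex  "built"
[2,4] N\NP  <  k=3
[4,5] N\(N\NP)  lex  "park"
[2,5] N  <  k=4
[5,6] PP\N  lex  "bone"
[2,6] PP  <  k=5
[0,6] S  >  k=2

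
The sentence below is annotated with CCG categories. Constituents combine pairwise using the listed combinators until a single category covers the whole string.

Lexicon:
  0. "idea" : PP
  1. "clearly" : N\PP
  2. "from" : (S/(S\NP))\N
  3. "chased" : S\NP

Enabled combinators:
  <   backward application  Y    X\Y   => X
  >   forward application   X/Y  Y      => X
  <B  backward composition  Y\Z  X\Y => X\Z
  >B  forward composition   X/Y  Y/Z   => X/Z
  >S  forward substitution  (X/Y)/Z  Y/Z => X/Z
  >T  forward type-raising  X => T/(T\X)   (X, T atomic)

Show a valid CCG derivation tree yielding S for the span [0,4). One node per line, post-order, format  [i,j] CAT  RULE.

[0,4] S   >
  [0,3] S/(S\NP)   <
    [0,2] N   <
      [0,1] "idea" : PP
      [1,2] "clearly" : N\PP
    [2,3] "from" : (S/(S\NP))\N
  [3,4] "chased" : S\NP

[0,1] PP  lex  "idea"
[1,2] N\PP  lex  "clearly"
[0,2] N  <  k=1
[2,3] (S/(S\NP))\N  lex  "from"
[0,3] S/(S\NP)  <  k=2
[3,4] S\NP  lex  "chased"
[0,4] S  >  k=3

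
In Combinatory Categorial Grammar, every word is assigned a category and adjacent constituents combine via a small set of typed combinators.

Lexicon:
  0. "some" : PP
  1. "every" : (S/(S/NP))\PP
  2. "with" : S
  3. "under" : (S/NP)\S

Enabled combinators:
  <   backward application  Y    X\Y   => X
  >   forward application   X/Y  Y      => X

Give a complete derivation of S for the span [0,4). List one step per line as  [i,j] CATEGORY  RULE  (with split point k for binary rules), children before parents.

[0,1] PP  lex  "some"
[1,2] (S/(S/NP))\PP  lex  "every"
[0,2] S/(S/NP)  <  k=1
[2,3] S  lex  "with"
[3,4] (S/NP)\S  lex  "under"
[2,4] S/NP  <  k=3
[0,4] S  >  k=2

[0,4] S   >
  [0,2] S/(S/NP)   <
    [0,1] "some" : PP
    [1,2] "every" : (S/(S/NP))\PP
  [2,4] S/NP   <
    [2,3] "with" : S
    [3,4] "under" : (S/NP)\S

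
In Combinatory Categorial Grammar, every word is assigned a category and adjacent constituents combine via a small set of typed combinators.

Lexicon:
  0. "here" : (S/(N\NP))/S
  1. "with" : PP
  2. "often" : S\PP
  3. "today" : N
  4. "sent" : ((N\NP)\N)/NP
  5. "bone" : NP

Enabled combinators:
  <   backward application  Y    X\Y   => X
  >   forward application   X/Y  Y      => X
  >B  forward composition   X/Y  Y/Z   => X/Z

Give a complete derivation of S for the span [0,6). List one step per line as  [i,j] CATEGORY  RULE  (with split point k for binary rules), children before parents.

[0,6] S   >
  [0,3] S/(N\NP)   >
    [0,1] "here" : (S/(N\NP))/S
    [1,3] S   <
      [1,2] "with" : PP
      [2,3] "often" : S\PP
  [3,6] N\NP   <
    [3,4] "today" : N
    [4,6] (N\NP)\N   >
      [4,5] "sent" : ((N\NP)\N)/NP
      [5,6] "bone" : NP

[0,1] (S/(N\NP))/S  lex  "here"
[1,2] PP  lex  "with"
[2,3] S\PP  lex  "often"
[1,3] S  <  k=2
[0,3] S/(N\NP)  >  k=1
[3,4] N  lex  "today"
[4,5] ((N\NP)\N)/NP  lex  "sent"
[5,6] NP  lex  "bone"
[4,6] (N\NP)\N  >  k=5
[3,6] N\NP  <  k=4
[0,6] S  >  k=3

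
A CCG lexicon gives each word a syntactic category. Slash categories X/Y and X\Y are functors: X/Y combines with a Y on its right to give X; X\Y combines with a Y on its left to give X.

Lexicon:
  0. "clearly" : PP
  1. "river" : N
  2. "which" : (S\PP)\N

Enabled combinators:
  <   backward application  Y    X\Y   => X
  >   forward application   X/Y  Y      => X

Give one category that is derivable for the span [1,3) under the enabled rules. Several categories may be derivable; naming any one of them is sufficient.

S\PP

[0,3] S   <
  [0,1] "clearly" : PP
  [1,3] S\PP   <
    [1,2] "river" : N
    [2,3] "which" : (S\PP)\N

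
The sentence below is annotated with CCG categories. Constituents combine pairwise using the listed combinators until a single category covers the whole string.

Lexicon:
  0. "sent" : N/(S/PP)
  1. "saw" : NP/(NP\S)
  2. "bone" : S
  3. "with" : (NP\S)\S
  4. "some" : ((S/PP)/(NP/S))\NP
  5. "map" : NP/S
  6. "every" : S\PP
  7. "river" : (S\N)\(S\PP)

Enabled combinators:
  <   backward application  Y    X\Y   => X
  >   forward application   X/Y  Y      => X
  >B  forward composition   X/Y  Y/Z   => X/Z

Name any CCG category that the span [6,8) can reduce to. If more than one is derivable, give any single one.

S\N

[0,8] S   <
  [0,6] N   >
    [0,1] "sent" : N/(S/PP)
    [1,6] S/PP   >
      [1,5] (S/PP)/(NP/S)   <
        [1,4] NP   >
          [1,2] "saw" : NP/(NP\S)
          [2,4] NP\S   <
            [2,3] "bone" : S
            [3,4] "with" : (NP\S)\S
        [4,5] "some" : ((S/PP)/(NP/S))\NP
      [5,6] "map" : NP/S
  [6,8] S\N   <
    [6,7] "every" : S\PP
    [7,8] "river" : (S\N)\(S\PP)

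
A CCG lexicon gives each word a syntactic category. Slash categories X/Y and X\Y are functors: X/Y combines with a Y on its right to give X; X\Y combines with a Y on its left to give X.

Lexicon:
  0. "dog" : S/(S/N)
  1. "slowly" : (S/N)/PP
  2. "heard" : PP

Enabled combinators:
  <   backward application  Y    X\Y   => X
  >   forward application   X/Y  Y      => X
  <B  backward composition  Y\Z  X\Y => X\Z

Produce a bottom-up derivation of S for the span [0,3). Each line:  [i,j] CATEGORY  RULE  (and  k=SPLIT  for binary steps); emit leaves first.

[0,3] S   >
  [0,1] "dog" : S/(S/N)
  [1,3] S/N   >
    [1,2] "slowly" : (S/N)/PP
    [2,3] "heard" : PP

[0,1] S/(S/N)  lex  "dog"
[1,2] (S/N)/PP  lex  "slowly"
[2,3] PP  lex  "heard"
[1,3] S/N  >  k=2
[0,3] S  >  k=1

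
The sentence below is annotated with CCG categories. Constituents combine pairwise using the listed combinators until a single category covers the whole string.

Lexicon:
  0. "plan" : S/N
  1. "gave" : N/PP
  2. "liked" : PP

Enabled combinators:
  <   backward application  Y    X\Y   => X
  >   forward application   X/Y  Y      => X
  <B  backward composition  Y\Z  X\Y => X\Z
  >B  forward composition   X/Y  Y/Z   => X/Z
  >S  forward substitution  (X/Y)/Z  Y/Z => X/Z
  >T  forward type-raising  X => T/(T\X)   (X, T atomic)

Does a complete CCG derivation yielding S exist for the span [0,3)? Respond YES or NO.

YES

[0,3] S   >
  [0,1] "plan" : S/N
  [1,3] N   >
    [1,2] "gave" : N/PP
    [2,3] "liked" : PP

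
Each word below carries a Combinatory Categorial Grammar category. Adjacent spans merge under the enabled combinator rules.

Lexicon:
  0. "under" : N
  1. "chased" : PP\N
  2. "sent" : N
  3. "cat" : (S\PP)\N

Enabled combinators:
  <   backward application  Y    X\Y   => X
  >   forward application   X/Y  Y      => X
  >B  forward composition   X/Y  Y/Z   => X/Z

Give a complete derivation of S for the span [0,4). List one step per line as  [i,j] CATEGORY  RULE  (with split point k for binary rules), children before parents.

[0,4] S   <
  [0,2] PP   <
    [0,1] "under" : N
    [1,2] "chased" : PP\N
  [2,4] S\PP   <
    [2,3] "sent" : N
    [3,4] "cat" : (S\PP)\N

[0,1] N  lex  "under"
[1,2] PP\N  lex  "chased"
[0,2] PP  <  k=1
[2,3] N  lex  "sent"
[3,4] (S\PP)\N  lex  "cat"
[2,4] S\PP  <  k=3
[0,4] S  <  k=2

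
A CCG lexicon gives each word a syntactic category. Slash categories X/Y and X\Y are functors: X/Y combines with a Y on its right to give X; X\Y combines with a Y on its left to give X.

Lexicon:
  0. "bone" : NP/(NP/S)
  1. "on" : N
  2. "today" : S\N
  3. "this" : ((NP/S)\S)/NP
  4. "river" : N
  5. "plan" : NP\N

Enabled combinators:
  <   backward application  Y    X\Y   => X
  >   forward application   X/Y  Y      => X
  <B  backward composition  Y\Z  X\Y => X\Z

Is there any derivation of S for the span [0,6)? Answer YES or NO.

NP/(NP/S) N S\N ((NP/S)\S)/NP N NP\N
CKY chart[0,6] = {NP}; S ∉ chart

NO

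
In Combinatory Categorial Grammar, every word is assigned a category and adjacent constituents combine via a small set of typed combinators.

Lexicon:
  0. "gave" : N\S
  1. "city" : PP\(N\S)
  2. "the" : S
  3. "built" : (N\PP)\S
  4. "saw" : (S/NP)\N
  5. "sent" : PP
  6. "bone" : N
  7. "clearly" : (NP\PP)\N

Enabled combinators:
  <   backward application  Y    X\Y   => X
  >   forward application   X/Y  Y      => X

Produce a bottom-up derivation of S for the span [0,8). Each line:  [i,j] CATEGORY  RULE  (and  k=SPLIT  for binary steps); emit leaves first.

[0,1] N\S  lex  "gave"
[1,2] PP\(N\S)  lex  "city"
[0,2] PP  <  k=1
[2,3] S  lex  "the"
[3,4] (N\PP)\S  lex  "built"
[2,4] N\PP  <  k=3
[0,4] N  <  k=2
[4,5] (S/NP)\N  lex  "saw"
[0,5] S/NP  <  k=4
[5,6] PP  lex  "sent"
[6,7] N  lex  "bone"
[7,8] (NP\PP)\N  lex  "clearly"
[6,8] NP\PP  <  k=7
[5,8] NP  <  k=6
[0,8] S  >  k=5

[0,8] S   >
  [0,5] S/NP   <
    [0,4] N   <
      [0,2] PP   <
        [0,1] "gave" : N\S
        [1,2] "city" : PP\(N\S)
      [2,4] N\PP   <
        [2,3] "the" : S
        [3,4] "built" : (N\PP)\S
    [4,5] "saw" : (S/NP)\N
  [5,8] NP   <
    [5,6] "sent" : PP
    [6,8] NP\PP   <
      [6,7] "bone" : N
      [7,8] "clearly" : (NP\PP)\N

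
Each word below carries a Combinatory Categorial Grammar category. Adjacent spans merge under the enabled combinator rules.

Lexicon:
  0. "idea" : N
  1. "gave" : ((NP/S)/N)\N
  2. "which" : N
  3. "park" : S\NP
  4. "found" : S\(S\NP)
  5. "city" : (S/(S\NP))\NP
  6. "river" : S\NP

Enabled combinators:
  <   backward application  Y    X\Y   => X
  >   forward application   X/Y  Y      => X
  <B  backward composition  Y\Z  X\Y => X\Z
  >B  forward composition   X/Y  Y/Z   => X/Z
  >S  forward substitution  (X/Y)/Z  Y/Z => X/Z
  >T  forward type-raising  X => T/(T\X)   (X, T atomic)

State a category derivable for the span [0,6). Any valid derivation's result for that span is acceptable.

[0,7] S   >
  [0,6] S/(S\NP)   <
    [0,5] NP   >
      [0,3] NP/S   >
        [0,2] (NP/S)/N   <
          [0,1] "idea" : N
          [1,2] "gave" : ((NP/S)/N)\N
        [2,3] "which" : N
      [3,5] S   <
        [3,4] "park" : S\NP
        [4,5] "found" : S\(S\NP)
    [5,6] "city" : (S/(S\NP))\NP
  [6,7] "river" : S\NP

S/(S\NP)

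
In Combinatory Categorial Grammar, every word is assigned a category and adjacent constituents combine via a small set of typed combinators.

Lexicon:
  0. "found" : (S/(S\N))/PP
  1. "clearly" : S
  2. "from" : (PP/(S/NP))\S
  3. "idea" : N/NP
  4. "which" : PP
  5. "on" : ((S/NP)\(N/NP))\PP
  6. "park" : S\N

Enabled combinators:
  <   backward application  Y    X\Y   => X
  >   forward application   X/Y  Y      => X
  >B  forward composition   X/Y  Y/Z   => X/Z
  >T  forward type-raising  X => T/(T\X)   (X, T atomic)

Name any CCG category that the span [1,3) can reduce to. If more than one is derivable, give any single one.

PP/(S/NP)

[0,7] S   >
  [0,6] S/(S\N)   >
    [0,1] "found" : (S/(S\N))/PP
    [1,6] PP   >
      [1,3] PP/(S/NP)   <
        [1,2] "clearly" : S
        [2,3] "from" : (PP/(S/NP))\S
      [3,6] S/NP   <
        [3,4] "idea" : N/NP
        [4,6] (S/NP)\(N/NP)   <
          [4,5] "which" : PP
          [5,6] "on" : ((S/NP)\(N/NP))\PP
  [6,7] "park" : S\N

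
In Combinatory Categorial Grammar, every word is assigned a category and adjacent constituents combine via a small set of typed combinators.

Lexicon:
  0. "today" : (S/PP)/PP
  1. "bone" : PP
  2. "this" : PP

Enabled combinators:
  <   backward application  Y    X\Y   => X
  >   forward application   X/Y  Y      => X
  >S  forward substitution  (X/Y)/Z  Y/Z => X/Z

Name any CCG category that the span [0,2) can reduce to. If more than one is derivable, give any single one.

[0,3] S   >
  [0,2] S/PP   >
    [0,1] "today" : (S/PP)/PP
    [1,2] "bone" : PP
  [2,3] "this" : PP

S/PP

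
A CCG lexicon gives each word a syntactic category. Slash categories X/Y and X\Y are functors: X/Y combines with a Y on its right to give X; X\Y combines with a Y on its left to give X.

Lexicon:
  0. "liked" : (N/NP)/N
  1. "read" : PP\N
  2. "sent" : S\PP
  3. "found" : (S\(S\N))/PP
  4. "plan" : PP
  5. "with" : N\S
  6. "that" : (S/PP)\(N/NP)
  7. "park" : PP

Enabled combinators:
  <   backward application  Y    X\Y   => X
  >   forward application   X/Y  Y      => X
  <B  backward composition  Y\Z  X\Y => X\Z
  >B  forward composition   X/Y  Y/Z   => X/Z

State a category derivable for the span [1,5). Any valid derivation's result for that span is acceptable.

S

[0,8] S   >
  [0,7] S/PP   <
    [0,6] N/NP   >
      [0,1] "liked" : (N/NP)/N
      [1,6] N   <
        [1,5] S   <
          [1,3] S\N   <B
            [1,2] "read" : PP\N
            [2,3] "sent" : S\PP
          [3,5] S\(S\N)   >
            [3,4] "found" : (S\(S\N))/PP
            [4,5] "plan" : PP
        [5,6] "with" : N\S
    [6,7] "that" : (S/PP)\(N/NP)
  [7,8] "park" : PP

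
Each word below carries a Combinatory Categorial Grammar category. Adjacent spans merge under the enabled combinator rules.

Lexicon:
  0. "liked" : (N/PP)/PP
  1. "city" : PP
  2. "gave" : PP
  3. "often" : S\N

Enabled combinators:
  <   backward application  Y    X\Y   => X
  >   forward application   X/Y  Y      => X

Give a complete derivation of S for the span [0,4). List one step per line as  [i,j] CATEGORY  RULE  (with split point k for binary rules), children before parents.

[0,4] S   <
  [0,3] N   >
    [0,2] N/PP   >
      [0,1] "liked" : (N/PP)/PP
      [1,2] "city" : PP
    [2,3] "gave" : PP
  [3,4] "often" : S\N

[0,1] (N/PP)/PP  lex  "liked"
[1,2] PP  lex  "city"
[0,2] N/PP  >  k=1
[2,3] PP  lex  "gave"
[0,3] N  >  k=2
[3,4] S\N  lex  "often"
[0,4] S  <  k=3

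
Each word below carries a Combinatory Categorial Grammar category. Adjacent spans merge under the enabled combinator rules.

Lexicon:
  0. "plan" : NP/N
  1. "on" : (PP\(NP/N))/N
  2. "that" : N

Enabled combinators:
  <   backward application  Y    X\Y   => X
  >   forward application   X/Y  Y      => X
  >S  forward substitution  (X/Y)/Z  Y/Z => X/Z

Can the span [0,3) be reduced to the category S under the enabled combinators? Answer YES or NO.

NO

NP/N (PP\(NP/N))/N N
CKY chart[0,3] = {PP}; S ∉ chart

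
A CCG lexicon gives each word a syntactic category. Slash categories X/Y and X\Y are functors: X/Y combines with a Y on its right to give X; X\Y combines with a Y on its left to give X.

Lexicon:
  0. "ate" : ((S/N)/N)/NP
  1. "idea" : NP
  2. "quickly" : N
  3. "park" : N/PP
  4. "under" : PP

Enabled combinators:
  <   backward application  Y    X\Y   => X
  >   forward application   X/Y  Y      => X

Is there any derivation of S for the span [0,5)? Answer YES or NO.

[0,5] S   >
  [0,3] S/N   >
    [0,2] (S/N)/N   >
      [0,1] "ate" : ((S/N)/N)/NP
      [1,2] "idea" : NP
    [2,3] "quickly" : N
  [3,5] N   >
    [3,4] "park" : N/PP
    [4,5] "under" : PP

YES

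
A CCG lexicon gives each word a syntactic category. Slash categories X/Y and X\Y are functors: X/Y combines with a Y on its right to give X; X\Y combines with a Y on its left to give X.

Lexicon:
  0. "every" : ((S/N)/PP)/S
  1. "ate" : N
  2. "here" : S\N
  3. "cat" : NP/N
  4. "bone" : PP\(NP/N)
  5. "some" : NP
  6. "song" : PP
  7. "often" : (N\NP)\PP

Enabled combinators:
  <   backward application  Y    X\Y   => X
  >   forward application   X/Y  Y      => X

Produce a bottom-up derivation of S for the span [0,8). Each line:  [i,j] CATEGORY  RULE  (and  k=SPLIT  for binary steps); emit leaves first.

[0,8] S   >
  [0,5] S/N   >
    [0,3] (S/N)/PP   >
      [0,1] "every" : ((S/N)/PP)/S
      [1,3] S   <
        [1,2] "ate" : N
        [2,3] "here" : S\N
    [3,5] PP   <
      [3,4] "cat" : NP/N
      [4,5] "bone" : PP\(NP/N)
  [5,8] N   <
    [5,6] "some" : NP
    [6,8] N\NP   <
      [6,7] "song" : PP
      [7,8] "often" : (N\NP)\PP

[0,1] ((S/N)/PP)/S  lex  "every"
[1,2] N  lex  "ate"
[2,3] S\N  lex  "here"
[1,3] S  <  k=2
[0,3] (S/N)/PP  >  k=1
[3,4] NP/N  lex  "cat"
[4,5] PP\(NP/N)  lex  "bone"
[3,5] PP  <  k=4
[0,5] S/N  >  k=3
[5,6] NP  lex  "some"
[6,7] PP  lex  "song"
[7,8] (N\NP)\PP  lex  "often"
[6,8] N\NP  <  k=7
[5,8] N  <  k=6
[0,8] S  >  k=5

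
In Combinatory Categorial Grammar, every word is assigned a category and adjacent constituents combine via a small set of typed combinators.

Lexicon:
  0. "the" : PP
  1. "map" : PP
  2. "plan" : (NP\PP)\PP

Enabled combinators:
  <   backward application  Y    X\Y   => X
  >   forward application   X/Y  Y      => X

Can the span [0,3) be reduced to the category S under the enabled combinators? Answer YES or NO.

PP PP (NP\PP)\PP
CKY chart[0,3] = {NP}; S ∉ chart

NO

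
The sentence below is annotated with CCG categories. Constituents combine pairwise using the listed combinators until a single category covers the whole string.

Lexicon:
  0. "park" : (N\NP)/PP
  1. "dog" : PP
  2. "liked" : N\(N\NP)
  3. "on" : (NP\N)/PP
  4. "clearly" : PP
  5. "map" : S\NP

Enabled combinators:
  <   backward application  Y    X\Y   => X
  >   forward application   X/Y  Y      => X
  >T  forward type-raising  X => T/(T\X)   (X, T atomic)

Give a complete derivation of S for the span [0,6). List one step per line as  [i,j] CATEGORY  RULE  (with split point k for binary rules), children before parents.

[0,6] S   <
  [0,5] NP   <
    [0,3] N   <
      [0,2] N\NP   >
        [0,1] "park" : (N\NP)/PP
        [1,2] "dog" : PP
      [2,3] "liked" : N\(N\NP)
    [3,5] NP\N   >
      [3,4] "on" : (NP\N)/PP
      [4,5] "clearly" : PP
  [5,6] "map" : S\NP

[0,1] (N\NP)/PP  lex  "park"
[1,2] PP  lex  "dog"
[0,2] N\NP  >  k=1
[2,3] N\(N\NP)  lex  "liked"
[0,3] N  <  k=2
[3,4] (NP\N)/PP  lex  "on"
[4,5] PP  lex  "clearly"
[3,5] NP\N  >  k=4
[0,5] NP  <  k=3
[5,6] S\NP  lex  "map"
[0,6] S  <  k=5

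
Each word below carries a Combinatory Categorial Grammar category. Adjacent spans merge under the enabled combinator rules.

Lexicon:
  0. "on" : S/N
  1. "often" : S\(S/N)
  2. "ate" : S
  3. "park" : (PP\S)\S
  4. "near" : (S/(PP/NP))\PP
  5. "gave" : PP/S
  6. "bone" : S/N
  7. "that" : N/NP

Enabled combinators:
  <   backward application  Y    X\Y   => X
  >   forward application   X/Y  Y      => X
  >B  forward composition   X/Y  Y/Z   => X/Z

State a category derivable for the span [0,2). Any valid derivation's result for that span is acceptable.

[0,8] S   >
  [0,5] S/(PP/NP)   <
    [0,4] PP   <
      [0,2] S   <
        [0,1] "on" : S/N
        [1,2] "often" : S\(S/N)
      [2,4] PP\S   <
        [2,3] "ate" : S
        [3,4] "park" : (PP\S)\S
    [4,5] "near" : (S/(PP/NP))\PP
  [5,8] PP/NP   >B
    [5,7] PP/N   >B
      [5,6] "gave" : PP/S
      [6,7] "bone" : S/N
    [7,8] "that" : N/NP

S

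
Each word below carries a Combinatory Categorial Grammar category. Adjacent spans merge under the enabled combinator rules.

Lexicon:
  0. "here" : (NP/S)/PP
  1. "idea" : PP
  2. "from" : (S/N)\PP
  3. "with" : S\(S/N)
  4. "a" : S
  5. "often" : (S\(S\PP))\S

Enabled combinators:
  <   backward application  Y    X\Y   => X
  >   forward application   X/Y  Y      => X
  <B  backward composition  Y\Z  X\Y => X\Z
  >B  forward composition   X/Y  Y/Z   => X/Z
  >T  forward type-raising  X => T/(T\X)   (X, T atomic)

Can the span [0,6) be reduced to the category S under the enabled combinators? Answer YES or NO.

NO

(NP/S)/PP PP (S/N)\PP S\(S/N) S (S\(S\PP))\S
CKY chart[0,6] = {N/(N\NP), NP, NP/(NP\NP), NP/(S\S), PP/(PP\NP), S/(S\NP)}; S ∉ chart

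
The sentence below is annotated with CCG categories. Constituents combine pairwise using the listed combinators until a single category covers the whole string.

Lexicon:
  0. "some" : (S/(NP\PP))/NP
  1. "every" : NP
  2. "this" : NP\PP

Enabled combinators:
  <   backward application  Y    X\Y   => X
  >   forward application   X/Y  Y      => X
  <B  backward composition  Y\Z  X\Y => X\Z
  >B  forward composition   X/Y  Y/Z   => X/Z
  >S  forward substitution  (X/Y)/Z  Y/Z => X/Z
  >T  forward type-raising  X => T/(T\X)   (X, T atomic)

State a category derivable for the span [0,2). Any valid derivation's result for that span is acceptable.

S/(NP\PP)

[0,3] S   >
  [0,2] S/(NP\PP)   >
    [0,1] "some" : (S/(NP\PP))/NP
    [1,2] "every" : NP
  [2,3] "this" : NP\PP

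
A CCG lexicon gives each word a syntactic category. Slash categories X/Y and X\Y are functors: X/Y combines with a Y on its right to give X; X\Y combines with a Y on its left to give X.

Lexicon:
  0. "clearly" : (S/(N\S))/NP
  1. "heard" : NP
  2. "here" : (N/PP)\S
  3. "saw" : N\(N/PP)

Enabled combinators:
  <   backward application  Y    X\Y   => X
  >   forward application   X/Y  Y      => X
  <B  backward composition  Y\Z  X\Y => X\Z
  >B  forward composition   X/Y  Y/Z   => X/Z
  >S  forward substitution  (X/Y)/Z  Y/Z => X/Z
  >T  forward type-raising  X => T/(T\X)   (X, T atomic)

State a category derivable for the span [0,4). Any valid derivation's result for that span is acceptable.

S

[0,4] S   >
  [0,2] S/(N\S)   >
    [0,1] "clearly" : (S/(N\S))/NP
    [1,2] "heard" : NP
  [2,4] N\S   <B
    [2,3] "here" : (N/PP)\S
    [3,4] "saw" : N\(N/PP)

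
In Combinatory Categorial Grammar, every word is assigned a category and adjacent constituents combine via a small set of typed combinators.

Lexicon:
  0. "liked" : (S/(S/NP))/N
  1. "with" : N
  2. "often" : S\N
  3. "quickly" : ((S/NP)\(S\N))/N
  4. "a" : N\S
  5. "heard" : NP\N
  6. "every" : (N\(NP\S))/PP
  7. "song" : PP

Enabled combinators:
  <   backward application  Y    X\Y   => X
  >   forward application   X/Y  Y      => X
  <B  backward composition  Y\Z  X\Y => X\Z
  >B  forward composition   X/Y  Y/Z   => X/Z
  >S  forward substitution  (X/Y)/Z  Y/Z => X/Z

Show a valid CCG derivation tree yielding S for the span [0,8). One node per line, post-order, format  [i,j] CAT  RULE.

[0,8] S   >
  [0,2] S/(S/NP)   >
    [0,1] "liked" : (S/(S/NP))/N
    [1,2] "with" : N
  [2,8] S/NP   <
    [2,3] "often" : S\N
    [3,8] (S/NP)\(S\N)   >
      [3,4] "quickly" : ((S/NP)\(S\N))/N
      [4,8] N   <
        [4,6] NP\S   <B
          [4,5] "a" : N\S
          [5,6] "heard" : NP\N
        [6,8] N\(NP\S)   >
          [6,7] "every" : (N\(NP\S))/PP
          [7,8] "song" : PP

[0,1] (S/(S/NP))/N  lex  "liked"
[1,2] N  lex  "with"
[0,2] S/(S/NP)  >  k=1
[2,3] S\N  lex  "often"
[3,4] ((S/NP)\(S\N))/N  lex  "quickly"
[4,5] N\S  lex  "a"
[5,6] NP\N  lex  "heard"
[4,6] NP\S  <B  k=5
[6,7] (N\(NP\S))/PP  lex  "every"
[7,8] PP  lex  "song"
[6,8] N\(NP\S)  >  k=7
[4,8] N  <  k=6
[3,8] (S/NP)\(S\N)  >  k=4
[2,8] S/NP  <  k=3
[0,8] S  >  k=2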